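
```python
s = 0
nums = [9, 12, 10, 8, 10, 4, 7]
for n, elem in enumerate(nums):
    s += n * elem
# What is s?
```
Trace:
  s=0
  s=0, n=0, elem=9
  s=12, n=1, elem=12
  s=32, n=2, elem=10
  s=56, n=3, elem=8
  s=96, n=4, elem=10
  s=116, n=5, elem=4
  s=158, n=6, elem=7

Final answer: 158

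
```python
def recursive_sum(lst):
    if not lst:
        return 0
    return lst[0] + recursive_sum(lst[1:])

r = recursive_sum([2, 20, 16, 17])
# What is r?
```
Call trace:
recursive_sum(lst=[2, 20, 16, 17])
  recursive_sum(lst=[20, 16, 17])
    recursive_sum(lst=[16, 17])
      recursive_sum(lst=[17])
        recursive_sum(lst=[])
        -> return 0
      -> return 17
    -> return 33
  -> return 53
-> return 55

Final answer: 55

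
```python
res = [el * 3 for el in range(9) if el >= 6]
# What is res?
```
Trace:
  el=0
  el=1
  el=2
  el=3
  el=4
  el=5
  el=6
  el=7
  el=8
  res=[18, 21, 24]

Final answer: [18, 21, 24]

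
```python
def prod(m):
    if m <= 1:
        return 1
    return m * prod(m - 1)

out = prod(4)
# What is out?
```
Call trace:
prod(m=4)
  prod(m=3)
    prod(m=2)
      prod(m=1)
      -> return 1
    -> return 2
  -> return 6
-> return 24

Final answer: 24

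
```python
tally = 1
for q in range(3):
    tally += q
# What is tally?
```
Trace:
  tally=1
  tally=1, q=0
  tally=2, q=1
  tally=4, q=2

Final answer: 4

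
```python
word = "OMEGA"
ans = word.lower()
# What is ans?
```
Trace:
  word='OMEGA'
  word='OMEGA', ans='omega'

Final answer: 'omega'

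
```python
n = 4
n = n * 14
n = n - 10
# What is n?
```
Trace:
  n=4
  n=56
  n=46

Final answer: 46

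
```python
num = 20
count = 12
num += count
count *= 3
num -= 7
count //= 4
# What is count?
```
Trace:
  num=20
  num=20, count=12
  num=32, count=12
  num=32, count=36
  num=25, count=36
  num=25, count=9

Final answer: 9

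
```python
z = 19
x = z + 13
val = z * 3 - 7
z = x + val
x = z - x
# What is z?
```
Trace:
  z=19
  z=19, x=32
  z=19, x=32, val=50
  z=82, x=32, val=50
  z=82, x=50, val=50

Final answer: 82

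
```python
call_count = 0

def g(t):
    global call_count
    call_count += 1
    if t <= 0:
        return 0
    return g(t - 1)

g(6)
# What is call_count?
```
Call trace:
g(t=6)
  g(t=5)
    g(t=4)
      g(t=3)
        g(t=2)
          g(t=1)
            g(t=0)
            -> return 0
          -> return 0
        -> return 0
      -> return 0
    -> return 0
  -> return 0
-> return 0

call_count is incremented once per call. g is entered once for each t = 6, 5, 4, 3, 2, 1, 0 (the t <= 0 call returns without recursing), i.e. 6 + 1 calls.
call_count = 7

Final answer: 7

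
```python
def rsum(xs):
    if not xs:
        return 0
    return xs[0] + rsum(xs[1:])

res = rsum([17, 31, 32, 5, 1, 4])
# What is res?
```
Call trace:
rsum(xs=[17, 31, 32, 5, 1, 4])
  rsum(xs=[31, 32, 5, 1, 4])
    rsum(xs=[32, 5, 1, 4])
      rsum(xs=[5, 1, 4])
        rsum(xs=[1, 4])
          rsum(xs=[4])
            rsum(xs=[])
            -> return 0
          -> return 4
        -> return 5
      -> return 10
    -> return 42
  -> return 73
-> return 90

Final answer: 90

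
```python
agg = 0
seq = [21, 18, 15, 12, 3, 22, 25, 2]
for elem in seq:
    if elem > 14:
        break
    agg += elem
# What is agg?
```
Trace:
  agg=0
  agg=0, elem=21

Final answer: 0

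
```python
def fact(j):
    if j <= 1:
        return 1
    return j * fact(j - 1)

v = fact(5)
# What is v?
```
Call trace:
fact(j=5)
  fact(j=4)
    fact(j=3)
      fact(j=2)
        fact(j=1)
        -> return 1
      -> return 2
    -> return 6
  -> return 24
-> return 120

Final answer: 120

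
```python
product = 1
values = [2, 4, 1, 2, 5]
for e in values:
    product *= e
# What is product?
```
Trace:
  product=1
  product=2, e=2
  product=8, e=4
  product=8, e=1
  product=16, e=2
  product=80, e=5

Final answer: 80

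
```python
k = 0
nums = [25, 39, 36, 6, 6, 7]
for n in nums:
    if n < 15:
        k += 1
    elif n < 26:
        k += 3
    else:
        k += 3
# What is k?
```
Trace:
  k=0
  k=3, n=25
  k=6, n=39
  k=9, n=36
  k=10, n=6
  k=11, n=6
  k=12, n=7

Final answer: 12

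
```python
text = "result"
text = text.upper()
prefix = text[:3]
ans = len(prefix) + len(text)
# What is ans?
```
Trace:
  text='result'
  text='RESULT'
  text='RESULT', prefix='RES'
  text='RESULT', prefix='RES', ans=9

Final answer: 9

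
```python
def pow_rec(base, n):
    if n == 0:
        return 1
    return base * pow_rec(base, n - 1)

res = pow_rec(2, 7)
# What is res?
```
Call trace:
pow_rec(base=2, n=7)
  pow_rec(base=2, n=6)
    pow_rec(base=2, n=5)
      pow_rec(base=2, n=4)
        pow_rec(base=2, n=3)
          pow_rec(base=2, n=2)
            pow_rec(base=2, n=1)
              pow_rec(base=2, n=0)
              -> return 1
            -> return 2
          -> return 4
        -> return 8
      -> return 16
    -> return 32
  -> return 64
-> return 128

Final answer: 128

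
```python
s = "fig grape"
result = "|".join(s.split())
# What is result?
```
Trace:
  s='fig grape'
  s='fig grape', result='fig|grape'

Final answer: 'fig|grape'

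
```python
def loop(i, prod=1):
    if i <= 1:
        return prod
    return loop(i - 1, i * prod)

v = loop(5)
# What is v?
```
Call trace:
loop(i=5, prod=1)
  loop(i=4, prod=5)
    loop(i=3, prod=20)
      loop(i=2, prod=60)
        loop(i=1, prod=120)
        -> return 120
      -> return 120
    -> return 120
  -> return 120
-> return 120

Final answer: 120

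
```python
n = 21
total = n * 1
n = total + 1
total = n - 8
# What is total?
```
Trace:
  n=21
  n=21, total=21
  n=22, total=21
  n=22, total=14

Final answer: 14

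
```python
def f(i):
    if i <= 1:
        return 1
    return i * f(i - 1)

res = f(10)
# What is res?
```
Call trace:
f(i=10)
  f(i=9)
    f(i=8)
      f(i=7)
        f(i=6)
          f(i=5)
            f(i=4)
              f(i=3)
                f(i=2)
                  f(i=1)
                  -> return 1
                -> return 2
              -> return 6
            -> return 24
          -> return 120
        -> return 720
      -> return 5040
    -> return 40320
  -> return 362880
-> return 3628800

Final answer: 3628800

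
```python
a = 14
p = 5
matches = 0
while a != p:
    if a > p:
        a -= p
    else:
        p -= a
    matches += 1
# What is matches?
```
Trace:
  a=14
  a=14, p=5
  a=14, p=5, matches=0
  a=9, p=5, matches=1
  a=4, p=5, matches=2
  a=4, p=1, matches=3
  a=3, p=1, matches=4
  a=2, p=1, matches=5
  a=1, p=1, matches=6

Final answer: 6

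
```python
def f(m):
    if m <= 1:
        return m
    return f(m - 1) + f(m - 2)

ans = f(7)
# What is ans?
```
Call trace (a repeated sub-call is expanded the first time; later identical calls just restate its return value):
f(m=7)
  f(m=6)
    f(m=5)
      f(m=4)
        f(m=3)
          f(m=2)
            f(m=1)
            -> return 1
            f(m=0)
            -> return 0
          -> return 1
          f(m=1)
          -> return 1
        -> return 2
        f(m=2) -> return 1  (same call as traced above)
      -> return 3
      f(m=3) -> return 2  (same call as traced above)
    -> return 5
    f(m=4) -> return 3  (same call as traced above)
  -> return 8
  f(m=5) -> return 5  (same call as traced above)
-> return 13

Final answer: 13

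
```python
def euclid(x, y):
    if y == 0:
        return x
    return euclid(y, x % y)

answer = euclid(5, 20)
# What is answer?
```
Call trace:
euclid(x=5, y=20)
  euclid(x=20, y=5)
    euclid(x=5, y=0)
    -> return 5
  -> return 5
-> return 5

Final answer: 5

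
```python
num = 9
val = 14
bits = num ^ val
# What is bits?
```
Trace:
  num=9
  num=9, val=14
  num=9, val=14, bits=7

Final answer: 7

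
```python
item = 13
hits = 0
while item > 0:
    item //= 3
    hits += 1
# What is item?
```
Trace:
  item=13
  item=13, hits=0
  item=4, hits=1
  item=1, hits=2
  item=0, hits=3

Final answer: 0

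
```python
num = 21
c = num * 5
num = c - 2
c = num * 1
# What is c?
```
Trace:
  num=21
  num=21, c=105
  num=103, c=105
  num=103, c=103

Final answer: 103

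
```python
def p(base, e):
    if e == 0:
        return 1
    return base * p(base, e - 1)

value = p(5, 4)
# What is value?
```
Call trace:
p(base=5, e=4)
  p(base=5, e=3)
    p(base=5, e=2)
      p(base=5, e=1)
        p(base=5, e=0)
        -> return 1
      -> return 5
    -> return 25
  -> return 125
-> return 625

Final answer: 625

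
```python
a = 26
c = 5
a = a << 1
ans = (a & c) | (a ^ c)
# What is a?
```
Trace:
  a=26
  a=26, c=5
  a=52, c=5
  a=52, c=5, ans=53

Final answer: 52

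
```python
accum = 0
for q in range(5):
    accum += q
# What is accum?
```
Trace:
  accum=0
  accum=0, q=0
  accum=1, q=1
  accum=3, q=2
  accum=6, q=3
  accum=10, q=4

Final answer: 10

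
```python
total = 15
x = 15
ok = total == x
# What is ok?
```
Trace:
  total=15
  total=15, x=15
  total=15, x=15, ok=True

Final answer: True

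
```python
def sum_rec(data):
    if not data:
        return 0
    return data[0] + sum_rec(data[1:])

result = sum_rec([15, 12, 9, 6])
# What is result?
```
Call trace:
sum_rec(data=[15, 12, 9, 6])
  sum_rec(data=[12, 9, 6])
    sum_rec(data=[9, 6])
      sum_rec(data=[6])
        sum_rec(data=[])
        -> return 0
      -> return 6
    -> return 15
  -> return 27
-> return 42

Final answer: 42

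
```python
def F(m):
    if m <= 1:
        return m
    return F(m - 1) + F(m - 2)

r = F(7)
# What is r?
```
Call trace (a repeated sub-call is expanded the first time; later identical calls just restate its return value):
F(m=7)
  F(m=6)
    F(m=5)
      F(m=4)
        F(m=3)
          F(m=2)
            F(m=1)
            -> return 1
            F(m=0)
            -> return 0
          -> return 1
          F(m=1)
          -> return 1
        -> return 2
        F(m=2) -> return 1  (same call as traced above)
      -> return 3
      F(m=3) -> return 2  (same call as traced above)
    -> return 5
    F(m=4) -> return 3  (same call as traced above)
  -> return 8
  F(m=5) -> return 5  (same call as traced above)
-> return 13

Final answer: 13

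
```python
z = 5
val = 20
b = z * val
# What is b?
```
Trace:
  z=5
  z=5, val=20
  z=5, val=20, b=100

Final answer: 100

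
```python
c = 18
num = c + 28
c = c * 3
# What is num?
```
Trace:
  c=18
  c=18, num=46
  c=54, num=46

Final answer: 46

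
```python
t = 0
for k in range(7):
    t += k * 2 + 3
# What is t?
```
Trace:
  t=0
  t=3, k=0
  t=8, k=1
  t=15, k=2
  t=24, k=3
  t=35, k=4
  t=48, k=5
  t=63, k=6

Final answer: 63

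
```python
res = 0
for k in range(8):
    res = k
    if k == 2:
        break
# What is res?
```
Trace:
  res=0
  res=0, k=0
  res=1, k=1
  res=2, k=2

Final answer: 2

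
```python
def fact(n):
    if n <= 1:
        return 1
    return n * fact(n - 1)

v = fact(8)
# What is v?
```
Call trace:
fact(n=8)
  fact(n=7)
    fact(n=6)
      fact(n=5)
        fact(n=4)
          fact(n=3)
            fact(n=2)
              fact(n=1)
              -> return 1
            -> return 2
          -> return 6
        -> return 24
      -> return 120
    -> return 720
  -> return 5040
-> return 40320

Final answer: 40320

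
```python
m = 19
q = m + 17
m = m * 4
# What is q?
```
Trace:
  m=19
  m=19, q=36
  m=76, q=36

Final answer: 36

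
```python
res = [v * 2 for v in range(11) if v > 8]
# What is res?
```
Trace:
  v=0
  v=1
  v=2
  v=3
  v=4
  v=5
  v=6
  v=7
  v=8
  v=9
  v=10
  res=[18, 20]

Final answer: [18, 20]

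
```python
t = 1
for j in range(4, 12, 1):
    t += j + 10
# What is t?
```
Trace:
  t=1
  t=15, j=4
  t=30, j=5
  t=46, j=6
  t=63, j=7
  t=81, j=8
  t=100, j=9
  t=120, j=10
  t=141, j=11

Final answer: 141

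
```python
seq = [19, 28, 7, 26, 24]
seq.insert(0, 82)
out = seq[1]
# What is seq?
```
Trace:
  seq=[19, 28, 7, 26, 24]
  seq=[82, 19, 28, 7, 26, 24]
  seq=[82, 19, 28, 7, 26, 24], out=19

Final answer: [82, 19, 28, 7, 26, 24]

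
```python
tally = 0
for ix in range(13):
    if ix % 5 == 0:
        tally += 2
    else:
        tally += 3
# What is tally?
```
Trace:
  tally=0
  tally=2, ix=0
  tally=5, ix=1
  tally=8, ix=2
  tally=11, ix=3
  tally=14, ix=4
  tally=16, ix=5
  tally=19, ix=6
  tally=22, ix=7
  tally=25, ix=8
  tally=28, ix=9
  tally=30, ix=10
  tally=33, ix=11
  tally=36, ix=12

Final answer: 36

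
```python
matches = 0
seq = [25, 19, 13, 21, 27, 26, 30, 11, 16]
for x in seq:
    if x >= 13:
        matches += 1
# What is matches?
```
Trace:
  matches=0
  matches=1, x=25
  matches=2, x=19
  matches=3, x=13
  matches=4, x=21
  matches=5, x=27
  matches=6, x=26
  matches=7, x=30
  matches=7, x=11
  matches=8, x=16

Final answer: 8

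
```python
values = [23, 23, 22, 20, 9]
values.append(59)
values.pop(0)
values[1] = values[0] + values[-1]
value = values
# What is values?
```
Trace:
  values=[23, 23, 22, 20, 9]
  values=[23, 23, 22, 20, 9, 59]
  values=[23, 22, 20, 9, 59]
  values=[23, 82, 20, 9, 59]
  values=[23, 82, 20, 9, 59], value=[23, 82, 20, 9, 59]

Final answer: [23, 82, 20, 9, 59]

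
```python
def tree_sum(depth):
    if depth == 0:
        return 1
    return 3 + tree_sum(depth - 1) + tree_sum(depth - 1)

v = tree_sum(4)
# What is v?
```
Call trace (a repeated sub-call is expanded the first time; later identical calls just restate its return value):
tree_sum(depth=4)
  tree_sum(depth=3)
    tree_sum(depth=2)
      tree_sum(depth=1)
        tree_sum(depth=0)
        -> return 1
        tree_sum(depth=0)
        -> return 1
      -> return 5
      tree_sum(depth=1) -> return 5  (same call as traced above)
    -> return 13
    tree_sum(depth=2) -> return 13  (same call as traced above)
  -> return 29
  tree_sum(depth=3) -> return 29  (same call as traced above)
-> return 61

Final answer: 61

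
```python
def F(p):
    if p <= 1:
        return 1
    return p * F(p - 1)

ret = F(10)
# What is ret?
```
Call trace:
F(p=10)
  F(p=9)
    F(p=8)
      F(p=7)
        F(p=6)
          F(p=5)
            F(p=4)
              F(p=3)
                F(p=2)
                  F(p=1)
                  -> return 1
                -> return 2
              -> return 6
            -> return 24
          -> return 120
        -> return 720
      -> return 5040
    -> return 40320
  -> return 362880
-> return 3628800

Final answer: 3628800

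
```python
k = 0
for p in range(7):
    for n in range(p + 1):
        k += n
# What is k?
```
Trace:
  k=0
  k=0, p=0, n=0
  k=0, p=1, n=0
  k=1, p=1, n=1
  k=1, p=2, n=0
  k=2, p=2, n=1
  k=4, p=2, n=2
  k=4, p=3, n=0
  k=5, p=3, n=1
  k=7, p=3, n=2
  k=10, p=3, n=3
  k=10, p=4, n=0
  k=11, p=4, n=1
  k=13, p=4, n=2
  k=16, p=4, n=3
  k=20, p=4, n=4
  k=20, p=5, n=0
  k=21, p=5, n=1
  k=23, p=5, n=2
  k=26, p=5, n=3
  k=30, p=5, n=4
  k=35, p=5, n=5
  k=35, p=6, n=0
  k=36, p=6, n=1
  k=38, p=6, n=2
  k=41, p=6, n=3
  k=45, p=6, n=4
  k=50, p=6, n=5
  k=56, p=6, n=6

Final answer: 56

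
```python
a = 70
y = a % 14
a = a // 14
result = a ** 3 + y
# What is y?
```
Trace:
  a=70
  a=70, y=0
  a=5, y=0
  a=5, y=0, result=125

Final answer: 0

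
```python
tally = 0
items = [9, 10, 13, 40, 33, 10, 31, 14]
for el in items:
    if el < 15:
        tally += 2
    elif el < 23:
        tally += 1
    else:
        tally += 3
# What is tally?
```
Trace:
  tally=0
  tally=2, el=9
  tally=4, el=10
  tally=6, el=13
  tally=9, el=40
  tally=12, el=33
  tally=14, el=10
  tally=17, el=31
  tally=19, el=14

Final answer: 19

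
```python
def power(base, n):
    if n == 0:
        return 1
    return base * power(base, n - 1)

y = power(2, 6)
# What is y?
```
Call trace:
power(base=2, n=6)
  power(base=2, n=5)
    power(base=2, n=4)
      power(base=2, n=3)
        power(base=2, n=2)
          power(base=2, n=1)
            power(base=2, n=0)
            -> return 1
          -> return 2
        -> return 4
      -> return 8
    -> return 16
  -> return 32
-> return 64

Final answer: 64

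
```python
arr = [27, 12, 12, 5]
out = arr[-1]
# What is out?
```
Trace:
  arr=[27, 12, 12, 5]
  arr=[27, 12, 12, 5], out=5

Final answer: 5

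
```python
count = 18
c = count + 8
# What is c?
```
Trace:
  count=18
  count=18, c=26

Final answer: 26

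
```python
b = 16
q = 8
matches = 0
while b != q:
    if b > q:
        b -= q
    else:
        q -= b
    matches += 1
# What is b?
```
Trace:
  b=16
  b=16, q=8
  b=16, q=8, matches=0
  b=8, q=8, matches=1

Final answer: 8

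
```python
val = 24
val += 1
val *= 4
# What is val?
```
Trace:
  val=24
  val=25
  val=100

Final answer: 100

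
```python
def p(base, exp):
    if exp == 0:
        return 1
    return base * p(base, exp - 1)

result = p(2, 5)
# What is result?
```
Call trace:
p(base=2, exp=5)
  p(base=2, exp=4)
    p(base=2, exp=3)
      p(base=2, exp=2)
        p(base=2, exp=1)
          p(base=2, exp=0)
          -> return 1
        -> return 2
      -> return 4
    -> return 8
  -> return 16
-> return 32

Final answer: 32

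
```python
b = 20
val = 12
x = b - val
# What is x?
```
Trace:
  b=20
  b=20, val=12
  b=20, val=12, x=8

Final answer: 8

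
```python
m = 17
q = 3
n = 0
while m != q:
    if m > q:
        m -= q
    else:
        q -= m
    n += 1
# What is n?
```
Trace:
  m=17
  m=17, q=3
  m=17, q=3, n=0
  m=14, q=3, n=1
  m=11, q=3, n=2
  m=8, q=3, n=3
  m=5, q=3, n=4
  m=2, q=3, n=5
  m=2, q=1, n=6
  m=1, q=1, n=7

Final answer: 7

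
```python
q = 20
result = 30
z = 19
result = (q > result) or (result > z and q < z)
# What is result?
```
Trace:
  q=20
  q=20, result=30
  q=20, result=30, z=19
  q=20, result=False, z=19

Final answer: False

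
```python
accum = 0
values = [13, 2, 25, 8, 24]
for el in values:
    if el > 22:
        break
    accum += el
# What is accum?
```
Trace:
  accum=0
  accum=13, el=13
  accum=15, el=2
  accum=15, el=25

Final answer: 15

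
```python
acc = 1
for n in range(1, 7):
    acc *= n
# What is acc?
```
Trace:
  acc=1
  acc=1, n=1
  acc=2, n=2
  acc=6, n=3
  acc=24, n=4
  acc=120, n=5
  acc=720, n=6

Final answer: 720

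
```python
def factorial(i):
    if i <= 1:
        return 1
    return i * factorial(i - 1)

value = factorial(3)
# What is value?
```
Call trace:
factorial(i=3)
  factorial(i=2)
    factorial(i=1)
    -> return 1
  -> return 2
-> return 6

Final answer: 6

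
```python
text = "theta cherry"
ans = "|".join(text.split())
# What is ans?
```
Trace:
  text='theta cherry'
  text='theta cherry', ans='theta|cherry'

Final answer: 'theta|cherry'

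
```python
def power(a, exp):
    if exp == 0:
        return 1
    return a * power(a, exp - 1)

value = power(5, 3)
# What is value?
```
Call trace:
power(a=5, exp=3)
  power(a=5, exp=2)
    power(a=5, exp=1)
      power(a=5, exp=0)
      -> return 1
    -> return 5
  -> return 25
-> return 125

Final answer: 125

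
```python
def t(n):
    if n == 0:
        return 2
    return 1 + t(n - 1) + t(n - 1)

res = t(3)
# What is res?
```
Call trace (a repeated sub-call is expanded the first time; later identical calls just restate its return value):
t(n=3)
  t(n=2)
    t(n=1)
      t(n=0)
      -> return 2
      t(n=0)
      -> return 2
    -> return 5
    t(n=1) -> return 5  (same call as traced above)
  -> return 11
  t(n=2) -> return 11  (same call as traced above)
-> return 23

Final answer: 23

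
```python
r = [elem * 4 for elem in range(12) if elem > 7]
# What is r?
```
Trace:
  elem=0
  elem=1
  elem=2
  elem=3
  elem=4
  elem=5
  elem=6
  elem=7
  elem=8
  elem=9
  elem=10
  elem=11
  r=[32, 36, 40, 44]

Final answer: [32, 36, 40, 44]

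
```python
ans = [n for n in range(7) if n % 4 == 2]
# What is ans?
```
Trace:
  n=0
  n=1
  n=2
  n=3
  n=4
  n=5
  n=6
  ans=[2, 6]

Final answer: [2, 6]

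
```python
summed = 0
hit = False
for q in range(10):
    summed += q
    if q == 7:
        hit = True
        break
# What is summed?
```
Trace:
  summed=0
  summed=0, hit=False
  summed=0, hit=False, q=0
  summed=1, hit=False, q=1
  summed=3, hit=False, q=2
  summed=6, hit=False, q=3
  summed=10, hit=False, q=4
  summed=15, hit=False, q=5
  summed=21, hit=False, q=6
  summed=28, hit=True, q=7

Final answer: 28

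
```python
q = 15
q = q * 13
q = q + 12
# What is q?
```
Trace:
  q=15
  q=195
  q=207

Final answer: 207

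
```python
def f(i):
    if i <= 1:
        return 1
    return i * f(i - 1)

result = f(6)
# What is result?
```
Call trace:
f(i=6)
  f(i=5)
    f(i=4)
      f(i=3)
        f(i=2)
          f(i=1)
          -> return 1
        -> return 2
      -> return 6
    -> return 24
  -> return 120
-> return 720

Final answer: 720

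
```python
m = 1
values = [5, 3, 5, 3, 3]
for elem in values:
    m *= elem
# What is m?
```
Trace:
  m=1
  m=5, elem=5
  m=15, elem=3
  m=75, elem=5
  m=225, elem=3
  m=675, elem=3

Final answer: 675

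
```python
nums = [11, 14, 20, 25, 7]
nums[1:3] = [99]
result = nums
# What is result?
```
Trace:
  nums=[11, 14, 20, 25, 7]
  nums=[11, 99, 25, 7]
  nums=[11, 99, 25, 7], result=[11, 99, 25, 7]

Final answer: [11, 99, 25, 7]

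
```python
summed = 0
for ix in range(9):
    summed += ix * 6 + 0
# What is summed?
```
Trace:
  summed=0
  summed=0, ix=0
  summed=6, ix=1
  summed=18, ix=2
  summed=36, ix=3
  summed=60, ix=4
  summed=90, ix=5
  summed=126, ix=6
  summed=168, ix=7
  summed=216, ix=8

Final answer: 216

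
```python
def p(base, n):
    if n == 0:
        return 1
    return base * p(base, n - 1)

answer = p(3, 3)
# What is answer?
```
Call trace:
p(base=3, n=3)
  p(base=3, n=2)
    p(base=3, n=1)
      p(base=3, n=0)
      -> return 1
    -> return 3
  -> return 9
-> return 27

Final answer: 27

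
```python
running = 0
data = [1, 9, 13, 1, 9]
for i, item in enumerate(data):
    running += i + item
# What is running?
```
Trace:
  running=0
  running=1, i=0, item=1
  running=11, i=1, item=9
  running=26, i=2, item=13
  running=30, i=3, item=1
  running=43, i=4, item=9

Final answer: 43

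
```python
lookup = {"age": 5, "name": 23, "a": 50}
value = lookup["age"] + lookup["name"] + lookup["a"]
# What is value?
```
Trace:
  lookup={'age': 5, 'name': 23, 'a': 50}
  lookup={'age': 5, 'name': 23, 'a': 50}, value=78

Final answer: 78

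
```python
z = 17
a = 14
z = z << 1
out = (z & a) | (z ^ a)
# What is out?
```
Trace:
  z=17
  z=17, a=14
  z=34, a=14
  z=34, a=14, out=46

Final answer: 46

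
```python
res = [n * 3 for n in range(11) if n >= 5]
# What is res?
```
Trace:
  n=0
  n=1
  n=2
  n=3
  n=4
  n=5
  n=6
  n=7
  n=8
  n=9
  n=10
  res=[15, 18, 21, 24, 27, 30]

Final answer: [15, 18, 21, 24, 27, 30]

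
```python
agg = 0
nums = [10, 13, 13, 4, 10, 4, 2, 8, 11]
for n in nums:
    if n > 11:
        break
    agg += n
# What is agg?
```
Trace:
  agg=0
  agg=10, n=10
  agg=10, n=13

Final answer: 10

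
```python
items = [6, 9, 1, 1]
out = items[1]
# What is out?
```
Trace:
  items=[6, 9, 1, 1]
  items=[6, 9, 1, 1], out=9

Final answer: 9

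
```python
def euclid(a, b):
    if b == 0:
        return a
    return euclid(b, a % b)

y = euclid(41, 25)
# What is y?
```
Call trace:
euclid(a=41, b=25)
  euclid(a=25, b=16)
    euclid(a=16, b=9)
      euclid(a=9, b=7)
        euclid(a=7, b=2)
          euclid(a=2, b=1)
            euclid(a=1, b=0)
            -> return 1
          -> return 1
        -> return 1
      -> return 1
    -> return 1
  -> return 1
-> return 1

Final answer: 1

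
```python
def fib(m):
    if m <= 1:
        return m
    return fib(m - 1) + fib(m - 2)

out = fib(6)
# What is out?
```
Call trace (a repeated sub-call is expanded the first time; later identical calls just restate its return value):
fib(m=6)
  fib(m=5)
    fib(m=4)
      fib(m=3)
        fib(m=2)
          fib(m=1)
          -> return 1
          fib(m=0)
          -> return 0
        -> return 1
        fib(m=1)
        -> return 1
      -> return 2
      fib(m=2) -> return 1  (same call as traced above)
    -> return 3
    fib(m=3) -> return 2  (same call as traced above)
  -> return 5
  fib(m=4) -> return 3  (same call as traced above)
-> return 8

Final answer: 8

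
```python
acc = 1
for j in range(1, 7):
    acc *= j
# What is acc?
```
Trace:
  acc=1
  acc=1, j=1
  acc=2, j=2
  acc=6, j=3
  acc=24, j=4
  acc=120, j=5
  acc=720, j=6

Final answer: 720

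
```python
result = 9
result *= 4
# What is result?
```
Trace:
  result=9
  result=36

Final answer: 36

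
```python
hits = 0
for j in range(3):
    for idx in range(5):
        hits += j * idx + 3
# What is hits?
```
Trace:
  hits=0
  hits=3, j=0, idx=0
  hits=6, j=0, idx=1
  hits=9, j=0, idx=2
  hits=12, j=0, idx=3
  hits=15, j=0, idx=4
  hits=18, j=1, idx=0
  hits=22, j=1, idx=1
  hits=27, j=1, idx=2
  hits=33, j=1, idx=3
  hits=40, j=1, idx=4
  hits=43, j=2, idx=0
  hits=48, j=2, idx=1
  hits=55, j=2, idx=2
  hits=64, j=2, idx=3
  hits=75, j=2, idx=4

Final answer: 75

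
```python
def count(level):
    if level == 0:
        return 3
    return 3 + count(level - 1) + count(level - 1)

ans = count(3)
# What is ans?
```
Call trace (a repeated sub-call is expanded the first time; later identical calls just restate its return value):
count(level=3)
  count(level=2)
    count(level=1)
      count(level=0)
      -> return 3
      count(level=0)
      -> return 3
    -> return 9
    count(level=1) -> return 9  (same call as traced above)
  -> return 21
  count(level=2) -> return 21  (same call as traced above)
-> return 45

Final answer: 45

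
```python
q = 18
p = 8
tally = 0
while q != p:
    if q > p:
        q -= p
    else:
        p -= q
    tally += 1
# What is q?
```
Trace:
  q=18
  q=18, p=8
  q=18, p=8, tally=0
  q=10, p=8, tally=1
  q=2, p=8, tally=2
  q=2, p=6, tally=3
  q=2, p=4, tally=4
  q=2, p=2, tally=5

Final answer: 2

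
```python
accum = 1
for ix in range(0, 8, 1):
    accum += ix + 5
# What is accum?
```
Trace:
  accum=1
  accum=6, ix=0
  accum=12, ix=1
  accum=19, ix=2
  accum=27, ix=3
  accum=36, ix=4
  accum=46, ix=5
  accum=57, ix=6
  accum=69, ix=7

Final answer: 69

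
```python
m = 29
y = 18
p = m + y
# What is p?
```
Trace:
  m=29
  m=29, y=18
  m=29, y=18, p=47

Final answer: 47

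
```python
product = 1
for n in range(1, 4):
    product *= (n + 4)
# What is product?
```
Trace:
  product=1
  product=5, n=1
  product=30, n=2
  product=210, n=3

Final answer: 210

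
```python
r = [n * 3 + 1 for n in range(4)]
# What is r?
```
Trace:
  n=0
  n=1
  n=2
  n=3
  r=[1, 4, 7, 10]

Final answer: [1, 4, 7, 10]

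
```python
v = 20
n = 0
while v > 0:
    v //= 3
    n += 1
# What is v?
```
Trace:
  v=20
  v=20, n=0
  v=6, n=1
  v=2, n=2
  v=0, n=3

Final answer: 0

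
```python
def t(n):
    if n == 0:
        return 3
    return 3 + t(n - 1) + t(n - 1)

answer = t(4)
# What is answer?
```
Call trace (a repeated sub-call is expanded the first time; later identical calls just restate its return value):
t(n=4)
  t(n=3)
    t(n=2)
      t(n=1)
        t(n=0)
        -> return 3
        t(n=0)
        -> return 3
      -> return 9
      t(n=1) -> return 9  (same call as traced above)
    -> return 21
    t(n=2) -> return 21  (same call as traced above)
  -> return 45
  t(n=3) -> return 45  (same call as traced above)
-> return 93

Final answer: 93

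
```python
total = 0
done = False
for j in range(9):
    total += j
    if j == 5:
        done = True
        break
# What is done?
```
Trace:
  total=0
  total=0, done=False
  total=0, done=False, j=0
  total=1, done=False, j=1
  total=3, done=False, j=2
  total=6, done=False, j=3
  total=10, done=False, j=4
  total=15, done=True, j=5

Final answer: True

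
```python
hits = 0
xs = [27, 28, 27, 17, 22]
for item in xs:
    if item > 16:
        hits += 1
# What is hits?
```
Trace:
  hits=0
  hits=1, item=27
  hits=2, item=28
  hits=3, item=27
  hits=4, item=17
  hits=5, item=22

Final answer: 5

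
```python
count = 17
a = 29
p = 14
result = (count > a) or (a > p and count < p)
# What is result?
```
Trace:
  count=17
  count=17, a=29
  count=17, a=29, p=14
  count=17, a=29, p=14, result=False

Final answer: False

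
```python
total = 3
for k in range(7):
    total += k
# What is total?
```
Trace:
  total=3
  total=3, k=0
  total=4, k=1
  total=6, k=2
  total=9, k=3
  total=13, k=4
  total=18, k=5
  total=24, k=6

Final answer: 24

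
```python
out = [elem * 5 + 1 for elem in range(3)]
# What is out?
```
Trace:
  elem=0
  elem=1
  elem=2
  out=[1, 6, 11]

Final answer: [1, 6, 11]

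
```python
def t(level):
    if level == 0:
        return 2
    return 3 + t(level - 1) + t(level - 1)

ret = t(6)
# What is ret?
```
Call trace (a repeated sub-call is expanded the first time; later identical calls just restate its return value):
t(level=6)
  t(level=5)
    t(level=4)
      t(level=3)
        t(level=2)
          t(level=1)
            t(level=0)
            -> return 2
            t(level=0)
            -> return 2
          -> return 7
          t(level=1) -> return 7  (same call as traced above)
        -> return 17
        t(level=2) -> return 17  (same call as traced above)
      -> return 37
      t(level=3) -> return 37  (same call as traced above)
    -> return 77
    t(level=4) -> return 77  (same call as traced above)
  -> return 157
  t(level=5) -> return 157  (same call as traced above)
-> return 317

Final answer: 317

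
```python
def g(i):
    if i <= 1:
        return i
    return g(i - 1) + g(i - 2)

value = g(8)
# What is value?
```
Call trace (a repeated sub-call is expanded the first time; later identical calls just restate its return value):
g(i=8)
  g(i=7)
    g(i=6)
      g(i=5)
        g(i=4)
          g(i=3)
            g(i=2)
              g(i=1)
              -> return 1
              g(i=0)
              -> return 0
            -> return 1
            g(i=1)
            -> return 1
          -> return 2
          g(i=2) -> return 1  (same call as traced above)
        -> return 3
        g(i=3) -> return 2  (same call as traced above)
      -> return 5
      g(i=4) -> return 3  (same call as traced above)
    -> return 8
    g(i=5) -> return 5  (same call as traced above)
  -> return 13
  g(i=6) -> return 8  (same call as traced above)
-> return 21

Final answer: 21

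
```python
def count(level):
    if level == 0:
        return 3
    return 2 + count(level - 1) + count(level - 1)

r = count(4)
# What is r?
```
Call trace (a repeated sub-call is expanded the first time; later identical calls just restate its return value):
count(level=4)
  count(level=3)
    count(level=2)
      count(level=1)
        count(level=0)
        -> return 3
        count(level=0)
        -> return 3
      -> return 8
      count(level=1) -> return 8  (same call as traced above)
    -> return 18
    count(level=2) -> return 18  (same call as traced above)
  -> return 38
  count(level=3) -> return 38  (same call as traced above)
-> return 78

Final answer: 78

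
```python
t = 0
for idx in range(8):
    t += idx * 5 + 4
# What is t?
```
Trace:
  t=0
  t=4, idx=0
  t=13, idx=1
  t=27, idx=2
  t=46, idx=3
  t=70, idx=4
  t=99, idx=5
  t=133, idx=6
  t=172, idx=7

Final answer: 172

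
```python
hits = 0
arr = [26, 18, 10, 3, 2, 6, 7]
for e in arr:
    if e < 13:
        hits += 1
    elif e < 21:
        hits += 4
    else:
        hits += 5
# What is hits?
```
Trace:
  hits=0
  hits=5, e=26
  hits=9, e=18
  hits=10, e=10
  hits=11, e=3
  hits=12, e=2
  hits=13, e=6
  hits=14, e=7

Final answer: 14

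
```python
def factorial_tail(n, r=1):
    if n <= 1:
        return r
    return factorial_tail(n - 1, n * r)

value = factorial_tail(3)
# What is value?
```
Call trace:
factorial_tail(n=3, r=1)
  factorial_tail(n=2, r=3)
    factorial_tail(n=1, r=6)
    -> return 6
  -> return 6
-> return 6

Final answer: 6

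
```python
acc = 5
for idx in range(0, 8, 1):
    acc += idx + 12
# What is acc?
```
Trace:
  acc=5
  acc=17, idx=0
  acc=30, idx=1
  acc=44, idx=2
  acc=59, idx=3
  acc=75, idx=4
  acc=92, idx=5
  acc=110, idx=6
  acc=129, idx=7

Final answer: 129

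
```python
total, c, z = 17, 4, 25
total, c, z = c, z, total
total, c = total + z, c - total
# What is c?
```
Trace:
  total=17, c=4, z=25
  total=4, c=25, z=17
  total=21, c=21, z=17

Final answer: 21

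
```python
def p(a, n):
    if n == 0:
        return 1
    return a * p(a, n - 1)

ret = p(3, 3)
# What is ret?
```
Call trace:
p(a=3, n=3)
  p(a=3, n=2)
    p(a=3, n=1)
      p(a=3, n=0)
      -> return 1
    -> return 3
  -> return 9
-> return 27

Final answer: 27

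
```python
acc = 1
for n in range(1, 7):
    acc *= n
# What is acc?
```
Trace:
  acc=1
  acc=1, n=1
  acc=2, n=2
  acc=6, n=3
  acc=24, n=4
  acc=120, n=5
  acc=720, n=6

Final answer: 720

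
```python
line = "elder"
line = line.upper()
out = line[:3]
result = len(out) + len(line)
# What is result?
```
Trace:
  line='elder'
  line='ELDER'
  line='ELDER', out='ELD'
  line='ELDER', out='ELD', result=8

Final answer: 8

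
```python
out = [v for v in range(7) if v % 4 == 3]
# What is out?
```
Trace:
  v=0
  v=1
  v=2
  v=3
  v=4
  v=5
  v=6
  out=[3]

Final answer: [3]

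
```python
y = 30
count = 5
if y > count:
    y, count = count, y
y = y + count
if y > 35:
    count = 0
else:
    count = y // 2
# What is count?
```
Trace:
  y=30
  y=30, count=5
  y=5, count=30
  y=35, count=30
  y=35, count=17

Final answer: 17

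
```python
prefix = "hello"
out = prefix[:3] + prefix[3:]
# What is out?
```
Trace:
  prefix='hello'
  prefix='hello', out='hello'

Final answer: 'hello'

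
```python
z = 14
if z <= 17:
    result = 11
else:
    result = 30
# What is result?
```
Trace:
  z=14
  z=14, result=11

Final answer: 11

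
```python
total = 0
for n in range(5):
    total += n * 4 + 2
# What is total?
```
Trace:
  total=0
  total=2, n=0
  total=8, n=1
  total=18, n=2
  total=32, n=3
  total=50, n=4

Final answer: 50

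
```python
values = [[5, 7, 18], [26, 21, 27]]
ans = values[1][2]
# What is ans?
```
Trace:
  values=[[5, 7, 18], [26, 21, 27]]
  values=[[5, 7, 18], [26, 21, 27]], ans=27

Final answer: 27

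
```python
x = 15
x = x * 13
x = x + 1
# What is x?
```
Trace:
  x=15
  x=195
  x=196

Final answer: 196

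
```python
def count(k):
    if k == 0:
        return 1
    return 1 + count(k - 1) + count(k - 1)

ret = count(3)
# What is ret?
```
Call trace (a repeated sub-call is expanded the first time; later identical calls just restate its return value):
count(k=3)
  count(k=2)
    count(k=1)
      count(k=0)
      -> return 1
      count(k=0)
      -> return 1
    -> return 3
    count(k=1) -> return 3  (same call as traced above)
  -> return 7
  count(k=2) -> return 7  (same call as traced above)
-> return 15

Final answer: 15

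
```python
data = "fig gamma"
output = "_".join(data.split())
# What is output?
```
Trace:
  data='fig gamma'
  data='fig gamma', output='fig_gamma'

Final answer: 'fig_gamma'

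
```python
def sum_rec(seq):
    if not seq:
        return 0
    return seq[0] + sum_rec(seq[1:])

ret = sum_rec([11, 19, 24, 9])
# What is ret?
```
Call trace:
sum_rec(seq=[11, 19, 24, 9])
  sum_rec(seq=[19, 24, 9])
    sum_rec(seq=[24, 9])
      sum_rec(seq=[9])
        sum_rec(seq=[])
        -> return 0
      -> return 9
    -> return 33
  -> return 52
-> return 63

Final answer: 63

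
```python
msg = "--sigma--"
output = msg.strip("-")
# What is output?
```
Trace:
  msg='--sigma--'
  msg='--sigma--', output='sigma'

Final answer: 'sigma'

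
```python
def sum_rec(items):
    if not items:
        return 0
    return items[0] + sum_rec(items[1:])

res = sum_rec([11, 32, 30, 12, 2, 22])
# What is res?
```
Call trace:
sum_rec(items=[11, 32, 30, 12, 2, 22])
  sum_rec(items=[32, 30, 12, 2, 22])
    sum_rec(items=[30, 12, 2, 22])
      sum_rec(items=[12, 2, 22])
        sum_rec(items=[2, 22])
          sum_rec(items=[22])
            sum_rec(items=[])
            -> return 0
          -> return 22
        -> return 24
      -> return 36
    -> return 66
  -> return 98
-> return 109

Final answer: 109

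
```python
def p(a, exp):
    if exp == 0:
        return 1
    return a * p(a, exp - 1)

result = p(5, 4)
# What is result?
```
Call trace:
p(a=5, exp=4)
  p(a=5, exp=3)
    p(a=5, exp=2)
      p(a=5, exp=1)
        p(a=5, exp=0)
        -> return 1
      -> return 5
    -> return 25
  -> return 125
-> return 625

Final answer: 625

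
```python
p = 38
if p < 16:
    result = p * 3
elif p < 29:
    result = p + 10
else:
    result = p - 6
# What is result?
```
Trace:
  p=38
  p=38, result=32

Final answer: 32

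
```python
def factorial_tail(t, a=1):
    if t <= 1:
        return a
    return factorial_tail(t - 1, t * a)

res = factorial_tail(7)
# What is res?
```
Call trace:
factorial_tail(t=7, a=1)
  factorial_tail(t=6, a=7)
    factorial_tail(t=5, a=42)
      factorial_tail(t=4, a=210)
        factorial_tail(t=3, a=840)
          factorial_tail(t=2, a=2520)
            factorial_tail(t=1, a=5040)
            -> return 5040
          -> return 5040
        -> return 5040
      -> return 5040
    -> return 5040
  -> return 5040
-> return 5040

Final answer: 5040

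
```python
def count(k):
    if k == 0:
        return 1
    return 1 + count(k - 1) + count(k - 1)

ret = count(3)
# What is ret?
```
Call trace (a repeated sub-call is expanded the first time; later identical calls just restate its return value):
count(k=3)
  count(k=2)
    count(k=1)
      count(k=0)
      -> return 1
      count(k=0)
      -> return 1
    -> return 3
    count(k=1) -> return 3  (same call as traced above)
  -> return 7
  count(k=2) -> return 7  (same call as traced above)
-> return 15

Final answer: 15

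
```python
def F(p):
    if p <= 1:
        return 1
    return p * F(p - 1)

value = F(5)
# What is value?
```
Call trace:
F(p=5)
  F(p=4)
    F(p=3)
      F(p=2)
        F(p=1)
        -> return 1
      -> return 2
    -> return 6
  -> return 24
-> return 120

Final answer: 120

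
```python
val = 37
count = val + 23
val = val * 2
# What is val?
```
Trace:
  val=37
  val=37, count=60
  val=74, count=60

Final answer: 74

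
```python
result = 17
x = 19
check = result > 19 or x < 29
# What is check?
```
Trace:
  result=17
  result=17, x=19
  result=17, x=19, check=True

Final answer: True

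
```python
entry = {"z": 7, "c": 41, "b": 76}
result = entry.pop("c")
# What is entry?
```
Trace:
  entry={'z': 7, 'c': 41, 'b': 76}
  entry={'z': 7, 'b': 76}, result=41

Final answer: {'z': 7, 'b': 76}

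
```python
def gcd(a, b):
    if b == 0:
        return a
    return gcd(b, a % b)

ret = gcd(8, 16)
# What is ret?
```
Call trace:
gcd(a=8, b=16)
  gcd(a=16, b=8)
    gcd(a=8, b=0)
    -> return 8
  -> return 8
-> return 8

Final answer: 8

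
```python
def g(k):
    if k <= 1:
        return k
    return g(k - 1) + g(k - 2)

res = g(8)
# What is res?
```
Call trace (a repeated sub-call is expanded the first time; later identical calls just restate its return value):
g(k=8)
  g(k=7)
    g(k=6)
      g(k=5)
        g(k=4)
          g(k=3)
            g(k=2)
              g(k=1)
              -> return 1
              g(k=0)
              -> return 0
            -> return 1
            g(k=1)
            -> return 1
          -> return 2
          g(k=2) -> return 1  (same call as traced above)
        -> return 3
        g(k=3) -> return 2  (same call as traced above)
      -> return 5
      g(k=4) -> return 3  (same call as traced above)
    -> return 8
    g(k=5) -> return 5  (same call as traced above)
  -> return 13
  g(k=6) -> return 8  (same call as traced above)
-> return 21

Final answer: 21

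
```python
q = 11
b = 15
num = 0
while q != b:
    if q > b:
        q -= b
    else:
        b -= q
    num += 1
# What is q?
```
Trace:
  q=11
  q=11, b=15
  q=11, b=15, num=0
  q=11, b=4, num=1
  q=7, b=4, num=2
  q=3, b=4, num=3
  q=3, b=1, num=4
  q=2, b=1, num=5
  q=1, b=1, num=6

Final answer: 1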